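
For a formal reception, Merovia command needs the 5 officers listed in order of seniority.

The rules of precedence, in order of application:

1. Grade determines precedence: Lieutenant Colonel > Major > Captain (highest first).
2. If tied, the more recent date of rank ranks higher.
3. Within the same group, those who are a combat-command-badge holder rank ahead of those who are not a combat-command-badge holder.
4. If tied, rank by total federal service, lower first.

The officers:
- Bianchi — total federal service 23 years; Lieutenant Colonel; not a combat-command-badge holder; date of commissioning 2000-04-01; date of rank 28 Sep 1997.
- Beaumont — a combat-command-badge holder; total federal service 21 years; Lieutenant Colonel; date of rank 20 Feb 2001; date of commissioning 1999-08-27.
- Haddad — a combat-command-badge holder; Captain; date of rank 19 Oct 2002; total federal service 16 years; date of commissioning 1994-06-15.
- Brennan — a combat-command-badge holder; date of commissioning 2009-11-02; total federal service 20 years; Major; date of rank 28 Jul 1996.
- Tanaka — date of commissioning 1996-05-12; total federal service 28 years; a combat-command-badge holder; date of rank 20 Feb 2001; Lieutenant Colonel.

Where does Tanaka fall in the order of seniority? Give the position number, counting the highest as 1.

By grade: Beaumont, Tanaka and Bianchi (Lieutenant Colonel); then Brennan (Major); then Haddad (Captain).
Among Beaumont, Tanaka and Bianchi, by date of rank (later first): Beaumont and Tanaka (20 Feb 2001) before Bianchi (28 Sep 1997).
Beaumont and Tanaka are each a combat-command-badge holder, so the next rule applies.
Among Beaumont and Tanaka, by total federal service (lower first): Beaumont (21 years) before Tanaka (28 years).
Order: Beaumont, Tanaka, Bianchi, Brennan, Haddad. So position 2.

2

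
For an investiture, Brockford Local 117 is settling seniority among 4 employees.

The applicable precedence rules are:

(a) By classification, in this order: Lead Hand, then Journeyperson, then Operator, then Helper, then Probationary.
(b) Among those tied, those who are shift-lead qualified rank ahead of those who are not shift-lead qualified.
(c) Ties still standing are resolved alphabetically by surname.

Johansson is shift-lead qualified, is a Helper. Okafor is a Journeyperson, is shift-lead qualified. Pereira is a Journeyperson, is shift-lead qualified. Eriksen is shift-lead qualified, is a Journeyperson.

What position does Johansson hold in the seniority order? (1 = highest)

By classification: Eriksen, Okafor and Pereira (Journeyperson); then Johansson (Helper).
Eriksen, Okafor and Pereira are each shift-lead qualified, so the next rule applies.
Among Eriksen, Okafor and Pereira, alphabetically by surname: Eriksen before Okafor before Pereira.
Order: Eriksen, Okafor, Pereira, Johansson. So position 4.

4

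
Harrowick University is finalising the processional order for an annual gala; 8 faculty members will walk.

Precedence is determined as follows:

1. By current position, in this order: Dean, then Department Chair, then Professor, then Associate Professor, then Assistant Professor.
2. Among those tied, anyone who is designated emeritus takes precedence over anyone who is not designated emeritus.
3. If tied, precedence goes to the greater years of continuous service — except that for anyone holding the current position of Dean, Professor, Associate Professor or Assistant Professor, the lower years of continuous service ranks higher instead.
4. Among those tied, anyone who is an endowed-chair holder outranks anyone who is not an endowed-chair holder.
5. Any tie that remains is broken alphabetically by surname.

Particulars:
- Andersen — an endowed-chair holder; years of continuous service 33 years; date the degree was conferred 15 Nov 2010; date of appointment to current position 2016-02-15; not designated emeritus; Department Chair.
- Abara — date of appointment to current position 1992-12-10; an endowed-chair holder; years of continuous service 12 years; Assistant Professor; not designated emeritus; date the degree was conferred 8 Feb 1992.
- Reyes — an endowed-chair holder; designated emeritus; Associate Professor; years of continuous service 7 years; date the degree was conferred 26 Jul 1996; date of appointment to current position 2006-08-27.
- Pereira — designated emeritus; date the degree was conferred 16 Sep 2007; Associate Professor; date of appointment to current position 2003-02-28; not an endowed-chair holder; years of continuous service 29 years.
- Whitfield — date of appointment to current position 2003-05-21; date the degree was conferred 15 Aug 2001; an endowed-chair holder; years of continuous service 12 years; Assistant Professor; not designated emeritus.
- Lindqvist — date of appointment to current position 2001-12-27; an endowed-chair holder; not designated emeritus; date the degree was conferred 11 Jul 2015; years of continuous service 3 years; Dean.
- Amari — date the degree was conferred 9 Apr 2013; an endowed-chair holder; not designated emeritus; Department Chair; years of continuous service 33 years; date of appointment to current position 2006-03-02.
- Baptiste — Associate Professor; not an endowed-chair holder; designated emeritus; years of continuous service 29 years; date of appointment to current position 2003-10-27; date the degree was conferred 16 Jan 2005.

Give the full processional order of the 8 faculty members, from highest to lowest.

By current position: Lindqvist (Dean); then Amari and Andersen (Department Chair); then Reyes, Baptiste and Pereira (Associate Professor); then Abara and Whitfield (Assistant Professor).
Amari and Andersen are each not designated emeritus, so the next rule applies.
Amari and Andersen both have years of continuous service 33 years, so the next rule applies.
Amari and Andersen are each an endowed-chair holder, so the next rule applies.
Among Amari and Andersen, alphabetically by surname: Amari before Andersen.
Reyes, Baptiste and Pereira are each designated emeritus, so the next rule applies.
Among Reyes, Baptiste and Pereira, by years of continuous service (lower first) (reversed rule for this group): Reyes (7 years) before Baptiste and Pereira (29 years).
Baptiste and Pereira are each not an endowed-chair holder, so the next rule applies.
Among Baptiste and Pereira, alphabetically by surname: Baptiste before Pereira.
Abara and Whitfield are each not designated emeritus, so the next rule applies.
Abara and Whitfield both have years of continuous service 12 years, so the next rule applies.
Abara and Whitfield are each an endowed-chair holder, so the next rule applies.
Among Abara and Whitfield, alphabetically by surname: Abara before Whitfield.
Full order: Lindqvist, Amari, Andersen, Reyes, Baptiste, Pereira, Abara, Whitfield.

Lindqvist, Amari, Andersen, Reyes, Baptiste, Pereira, Abara, Whitfield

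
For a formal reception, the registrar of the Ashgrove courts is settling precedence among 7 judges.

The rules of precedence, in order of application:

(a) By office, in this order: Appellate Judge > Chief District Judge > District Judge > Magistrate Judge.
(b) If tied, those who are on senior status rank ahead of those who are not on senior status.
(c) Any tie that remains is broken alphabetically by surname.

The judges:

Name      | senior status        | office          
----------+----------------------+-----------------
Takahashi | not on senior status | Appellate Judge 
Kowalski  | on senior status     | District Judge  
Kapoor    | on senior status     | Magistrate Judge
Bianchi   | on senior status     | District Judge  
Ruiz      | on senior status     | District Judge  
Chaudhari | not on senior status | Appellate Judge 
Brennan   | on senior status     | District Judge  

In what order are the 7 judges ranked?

By office: Chaudhari and Takahashi (Appellate Judge); then Bianchi, Brennan, Kowalski and Ruiz (District Judge); then Kapoor (Magistrate Judge).
Chaudhari and Takahashi are each not on senior status, so the next rule applies.
Among Chaudhari and Takahashi, alphabetically by surname: Chaudhari before Takahashi.
Bianchi, Brennan, Kowalski and Ruiz are each on senior status, so the next rule applies.
Among Bianchi, Brennan, Kowalski and Ruiz, alphabetically by surname: Bianchi before Brennan before Kowalski before Ruiz.
Full order: Chaudhari, Takahashi, Bianchi, Brennan, Kowalski, Ruiz, Kapoor.

Chaudhari, Takahashi, Bianchi, Brennan, Kowalski, Ruiz, Kapoor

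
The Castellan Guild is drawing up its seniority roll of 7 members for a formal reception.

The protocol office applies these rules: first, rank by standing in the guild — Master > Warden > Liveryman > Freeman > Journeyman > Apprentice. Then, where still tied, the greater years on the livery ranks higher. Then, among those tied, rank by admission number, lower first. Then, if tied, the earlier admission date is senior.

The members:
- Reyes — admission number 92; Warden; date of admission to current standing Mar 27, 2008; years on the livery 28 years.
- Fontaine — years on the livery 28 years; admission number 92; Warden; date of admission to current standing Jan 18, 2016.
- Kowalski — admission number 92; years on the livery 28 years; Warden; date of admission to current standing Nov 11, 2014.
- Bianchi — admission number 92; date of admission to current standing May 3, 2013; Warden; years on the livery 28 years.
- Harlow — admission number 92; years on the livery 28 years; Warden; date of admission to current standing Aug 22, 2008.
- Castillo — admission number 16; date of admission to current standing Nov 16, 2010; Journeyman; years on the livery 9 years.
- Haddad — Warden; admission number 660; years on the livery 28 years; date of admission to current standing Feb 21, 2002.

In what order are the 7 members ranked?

By standing in the guild: Reyes, Harlow, Bianchi, Kowalski, Fontaine and Haddad (Warden); then Castillo (Journeyman).
Reyes, Harlow, Bianchi, Kowalski, Fontaine and Haddad all have years on the livery 28 years, so the next rule applies.
Among Reyes, Harlow, Bianchi, Kowalski, Fontaine and Haddad, by admission number (lower first): Reyes, Harlow, Bianchi, Kowalski and Fontaine (92) before Haddad (660).
Among Reyes, Harlow, Bianchi, Kowalski and Fontaine, by date of admission to current standing (earlier first): Reyes (Mar 27, 2008) before Harlow (Aug 22, 2008) before Bianchi (May 3, 2013) before Kowalski (Nov 11, 2014) before Fontaine (Jan 18, 2016).
Full order: Reyes, Harlow, Bianchi, Kowalski, Fontaine, Haddad, Castillo.

Reyes, Harlow, Bianchi, Kowalski, Fontaine, Haddad, Castillo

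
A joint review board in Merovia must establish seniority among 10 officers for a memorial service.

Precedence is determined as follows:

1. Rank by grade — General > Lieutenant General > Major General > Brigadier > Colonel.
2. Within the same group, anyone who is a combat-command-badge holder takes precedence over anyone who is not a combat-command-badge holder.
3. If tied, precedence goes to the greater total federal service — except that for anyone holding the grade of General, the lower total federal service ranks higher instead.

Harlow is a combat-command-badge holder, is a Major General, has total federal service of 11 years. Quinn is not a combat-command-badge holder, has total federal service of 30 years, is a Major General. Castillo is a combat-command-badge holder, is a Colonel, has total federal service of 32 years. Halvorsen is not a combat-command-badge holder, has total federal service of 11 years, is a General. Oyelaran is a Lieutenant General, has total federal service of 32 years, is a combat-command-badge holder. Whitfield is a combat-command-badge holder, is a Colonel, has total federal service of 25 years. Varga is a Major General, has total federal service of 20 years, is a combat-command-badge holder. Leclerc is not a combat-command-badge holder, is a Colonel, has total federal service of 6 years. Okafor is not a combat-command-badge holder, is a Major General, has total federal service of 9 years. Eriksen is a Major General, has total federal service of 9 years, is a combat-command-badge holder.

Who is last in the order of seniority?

Leclerc

By grade: Halvorsen (General); then Oyelaran (Lieutenant General); then Varga, Harlow, Eriksen, Quinn and Okafor (Major General); then Castillo, Whitfield and Leclerc (Colonel).
Among Varga, Harlow, Eriksen, Quinn and Okafor, a combat-command-badge holder before not a combat-command-badge holder: Varga, Harlow and Eriksen (a combat-command-badge holder) before Quinn and Okafor (not a combat-command-badge holder).
Among Varga, Harlow and Eriksen, by total federal service (higher first): Varga (20 years) before Harlow (11 years) before Eriksen (9 years).
Among Quinn and Okafor, by total federal service (higher first): Quinn (30 years) before Okafor (9 years).
Among Castillo, Whitfield and Leclerc, a combat-command-badge holder before not a combat-command-badge holder: Castillo and Whitfield (a combat-command-badge holder) before Leclerc (not a combat-command-badge holder).
Among Castillo and Whitfield, by total federal service (higher first): Castillo (32 years) before Whitfield (25 years).
Order: Halvorsen, Oyelaran, Varga, Harlow, Eriksen, Quinn, Okafor, Castillo, Whitfield, Leclerc.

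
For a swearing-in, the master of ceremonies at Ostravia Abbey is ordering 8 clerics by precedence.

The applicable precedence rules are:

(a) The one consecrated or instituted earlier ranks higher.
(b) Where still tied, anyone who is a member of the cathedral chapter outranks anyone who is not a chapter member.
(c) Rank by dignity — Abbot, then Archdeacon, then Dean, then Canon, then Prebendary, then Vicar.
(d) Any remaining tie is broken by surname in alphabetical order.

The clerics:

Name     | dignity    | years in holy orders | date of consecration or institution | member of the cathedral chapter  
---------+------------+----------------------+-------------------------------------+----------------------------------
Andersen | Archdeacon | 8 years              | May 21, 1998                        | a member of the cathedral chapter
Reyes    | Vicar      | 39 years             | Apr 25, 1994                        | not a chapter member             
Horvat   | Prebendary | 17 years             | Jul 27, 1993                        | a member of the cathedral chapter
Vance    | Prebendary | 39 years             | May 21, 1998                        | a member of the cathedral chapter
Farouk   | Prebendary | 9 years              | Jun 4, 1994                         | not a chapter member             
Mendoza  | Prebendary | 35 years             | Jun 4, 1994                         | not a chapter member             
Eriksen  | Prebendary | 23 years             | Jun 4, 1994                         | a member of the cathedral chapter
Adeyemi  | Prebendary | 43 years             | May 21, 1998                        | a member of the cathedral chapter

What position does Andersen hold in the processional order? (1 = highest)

By date of consecration or institution (earlier first): Horvat (Jul 27, 1993); then Reyes (Apr 25, 1994); then Eriksen, Farouk and Mendoza (each Jun 4, 1994); then Andersen, Adeyemi and Vance (each May 21, 1998).
Among Eriksen, Farouk and Mendoza, a member of the cathedral chapter before not a chapter member: Eriksen (a member of the cathedral chapter) before Farouk and Mendoza (not a chapter member).
Farouk and Mendoza are each Prebendary, so the next rule applies.
Among Farouk and Mendoza, alphabetically by surname: Farouk before Mendoza.
Andersen, Adeyemi and Vance are each a member of the cathedral chapter, so the next rule applies.
Among Andersen, Adeyemi and Vance, by dignity: Andersen (Archdeacon) before Adeyemi and Vance (Prebendary).
Among Adeyemi and Vance, alphabetically by surname: Adeyemi before Vance.
Order: Horvat, Reyes, Eriksen, Farouk, Mendoza, Andersen, Adeyemi, Vance. So position 6.

6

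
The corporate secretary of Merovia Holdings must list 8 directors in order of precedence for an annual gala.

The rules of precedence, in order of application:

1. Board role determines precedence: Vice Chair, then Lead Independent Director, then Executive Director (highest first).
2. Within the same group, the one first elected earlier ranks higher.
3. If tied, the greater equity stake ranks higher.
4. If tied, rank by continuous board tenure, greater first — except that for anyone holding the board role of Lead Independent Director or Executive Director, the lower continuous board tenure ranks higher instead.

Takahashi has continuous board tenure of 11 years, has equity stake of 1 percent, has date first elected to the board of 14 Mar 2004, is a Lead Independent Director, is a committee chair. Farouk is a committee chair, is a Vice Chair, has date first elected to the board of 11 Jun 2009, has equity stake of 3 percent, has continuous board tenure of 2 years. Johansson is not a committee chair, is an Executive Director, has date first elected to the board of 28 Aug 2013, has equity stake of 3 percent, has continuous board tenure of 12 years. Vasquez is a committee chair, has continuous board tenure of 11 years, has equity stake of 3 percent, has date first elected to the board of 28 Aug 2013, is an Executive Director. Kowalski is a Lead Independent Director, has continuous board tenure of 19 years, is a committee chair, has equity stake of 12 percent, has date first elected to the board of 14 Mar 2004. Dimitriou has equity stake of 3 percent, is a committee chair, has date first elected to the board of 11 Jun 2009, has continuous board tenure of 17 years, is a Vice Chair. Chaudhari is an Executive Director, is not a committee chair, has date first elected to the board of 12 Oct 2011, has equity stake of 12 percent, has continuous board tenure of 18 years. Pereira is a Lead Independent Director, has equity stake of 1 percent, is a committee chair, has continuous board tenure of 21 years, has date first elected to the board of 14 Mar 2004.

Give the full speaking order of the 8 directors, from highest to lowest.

By board role: Dimitriou and Farouk (Vice Chair); then Kowalski, Takahashi and Pereira (Lead Independent Director); then Chaudhari, Vasquez and Johansson (Executive Director).
Dimitriou and Farouk both have date first elected to the board 11 Jun 2009, so the next rule applies.
Dimitriou and Farouk both have equity stake 3 percent, so the next rule applies.
Among Dimitriou and Farouk, by continuous board tenure (higher first): Dimitriou (17 years) before Farouk (2 years).
Kowalski, Takahashi and Pereira all have date first elected to the board 14 Mar 2004, so the next rule applies.
Among Kowalski, Takahashi and Pereira, by equity stake (higher first): Kowalski (12 percent) before Takahashi and Pereira (1 percent).
Among Takahashi and Pereira, by continuous board tenure (lower first) (reversed rule for this group): Takahashi (11 years) before Pereira (21 years).
Among Chaudhari, Vasquez and Johansson, by date first elected to the board (earlier first): Chaudhari (12 Oct 2011) before Vasquez and Johansson (28 Aug 2013).
Vasquez and Johansson both have equity stake 3 percent, so the next rule applies.
Among Vasquez and Johansson, by continuous board tenure (lower first) (reversed rule for this group): Vasquez (11 years) before Johansson (12 years).
Full order: Dimitriou, Farouk, Kowalski, Takahashi, Pereira, Chaudhari, Vasquez, Johansson.

Dimitriou, Farouk, Kowalski, Takahashi, Pereira, Chaudhari, Vasquez, Johansson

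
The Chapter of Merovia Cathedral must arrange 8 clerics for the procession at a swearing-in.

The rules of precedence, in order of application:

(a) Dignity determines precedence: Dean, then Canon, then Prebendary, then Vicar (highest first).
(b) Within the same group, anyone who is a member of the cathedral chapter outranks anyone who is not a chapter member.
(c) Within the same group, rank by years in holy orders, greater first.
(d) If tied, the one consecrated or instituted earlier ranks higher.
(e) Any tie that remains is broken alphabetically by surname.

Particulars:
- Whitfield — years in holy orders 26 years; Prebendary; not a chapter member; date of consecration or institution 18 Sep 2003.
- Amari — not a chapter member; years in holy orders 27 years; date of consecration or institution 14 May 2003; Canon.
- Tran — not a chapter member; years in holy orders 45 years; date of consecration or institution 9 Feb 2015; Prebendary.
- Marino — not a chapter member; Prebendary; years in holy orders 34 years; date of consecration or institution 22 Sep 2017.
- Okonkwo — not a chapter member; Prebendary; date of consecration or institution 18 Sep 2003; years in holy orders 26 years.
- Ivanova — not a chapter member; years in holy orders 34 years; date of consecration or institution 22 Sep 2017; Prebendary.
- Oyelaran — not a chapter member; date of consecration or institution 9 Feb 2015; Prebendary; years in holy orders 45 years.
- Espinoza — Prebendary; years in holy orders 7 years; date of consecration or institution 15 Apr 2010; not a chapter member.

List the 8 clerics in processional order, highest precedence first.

By dignity: Amari (Canon); then Oyelaran, Tran, Ivanova, Marino, Okonkwo, Whitfield and Espinoza (Prebendary).
Oyelaran, Tran, Ivanova, Marino, Okonkwo, Whitfield and Espinoza are each not a chapter member, so the next rule applies.
Among Oyelaran, Tran, Ivanova, Marino, Okonkwo, Whitfield and Espinoza, by years in holy orders (higher first): Oyelaran and Tran (45 years) before Ivanova and Marino (34 years) before Okonkwo and Whitfield (26 years) before Espinoza (7 years).
Oyelaran and Tran both have date of consecration or institution 9 Feb 2015, so the next rule applies.
Among Oyelaran and Tran, alphabetically by surname: Oyelaran before Tran.
Ivanova and Marino both have date of consecration or institution 22 Sep 2017, so the next rule applies.
Among Ivanova and Marino, alphabetically by surname: Ivanova before Marino.
Okonkwo and Whitfield both have date of consecration or institution 18 Sep 2003, so the next rule applies.
Among Okonkwo and Whitfield, alphabetically by surname: Okonkwo before Whitfield.
Full order: Amari, Oyelaran, Tran, Ivanova, Marino, Okonkwo, Whitfield, Espinoza.

Amari, Oyelaran, Tran, Ivanova, Marino, Okonkwo, Whitfield, Espinoza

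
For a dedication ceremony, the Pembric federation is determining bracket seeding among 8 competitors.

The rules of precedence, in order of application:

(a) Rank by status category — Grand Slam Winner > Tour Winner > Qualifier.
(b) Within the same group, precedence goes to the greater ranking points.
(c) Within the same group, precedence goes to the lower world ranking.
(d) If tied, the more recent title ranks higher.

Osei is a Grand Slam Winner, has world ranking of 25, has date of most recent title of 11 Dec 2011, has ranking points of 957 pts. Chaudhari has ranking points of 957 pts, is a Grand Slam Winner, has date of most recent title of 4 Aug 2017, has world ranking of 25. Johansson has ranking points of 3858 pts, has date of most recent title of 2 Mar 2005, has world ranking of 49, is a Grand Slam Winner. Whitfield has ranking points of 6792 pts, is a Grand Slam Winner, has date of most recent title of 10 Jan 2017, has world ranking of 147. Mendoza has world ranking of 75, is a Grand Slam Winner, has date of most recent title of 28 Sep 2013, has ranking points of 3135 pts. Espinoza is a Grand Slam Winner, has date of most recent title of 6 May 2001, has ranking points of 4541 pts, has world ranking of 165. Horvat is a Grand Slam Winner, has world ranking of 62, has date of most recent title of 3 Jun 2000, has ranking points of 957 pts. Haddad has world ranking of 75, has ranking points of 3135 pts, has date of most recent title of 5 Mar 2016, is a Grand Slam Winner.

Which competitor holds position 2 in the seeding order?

By status category: Whitfield, Espinoza, Johansson, Haddad, Mendoza, Chaudhari, Osei and Horvat (Grand Slam Winner).
Among Whitfield, Espinoza, Johansson, Haddad, Mendoza, Chaudhari, Osei and Horvat, by ranking points (higher first): Whitfield (6792 pts) before Espinoza (4541 pts) before Johansson (3858 pts) before Haddad and Mendoza (3135 pts) before Chaudhari, Osei and Horvat (957 pts).
Haddad and Mendoza both have world ranking 75, so the next rule applies.
Among Haddad and Mendoza, by date of most recent title (later first): Haddad (5 Mar 2016) before Mendoza (28 Sep 2013).
Among Chaudhari, Osei and Horvat, by world ranking (lower first): Chaudhari and Osei (25) before Horvat (62).
Among Chaudhari and Osei, by date of most recent title (later first): Chaudhari (4 Aug 2017) before Osei (11 Dec 2011).
Order: Whitfield, Espinoza, Johansson, Haddad, Mendoza, Chaudhari, Osei, Horvat.

Espinoza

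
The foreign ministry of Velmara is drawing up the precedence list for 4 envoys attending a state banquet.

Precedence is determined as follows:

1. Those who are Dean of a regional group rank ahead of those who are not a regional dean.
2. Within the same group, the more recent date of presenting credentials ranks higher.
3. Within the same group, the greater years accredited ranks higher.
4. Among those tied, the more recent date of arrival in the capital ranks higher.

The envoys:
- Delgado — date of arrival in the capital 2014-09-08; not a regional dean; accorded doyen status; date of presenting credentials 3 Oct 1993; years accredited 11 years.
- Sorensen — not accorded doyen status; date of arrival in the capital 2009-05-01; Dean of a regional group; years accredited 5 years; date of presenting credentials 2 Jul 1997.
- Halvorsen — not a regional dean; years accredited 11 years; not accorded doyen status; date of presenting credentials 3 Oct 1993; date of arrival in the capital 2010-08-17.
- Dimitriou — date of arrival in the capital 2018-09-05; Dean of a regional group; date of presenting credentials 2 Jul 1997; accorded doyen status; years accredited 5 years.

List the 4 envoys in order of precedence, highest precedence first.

By the first rule: Dimitriou and Sorensen (both Dean of a regional group); then Delgado and Halvorsen (both not a regional dean).
Dimitriou and Sorensen both have date of presenting credentials 2 Jul 1997, so the next rule applies.
Dimitriou and Sorensen both have years accredited 5 years, so the next rule applies.
Among Dimitriou and Sorensen, by date of arrival in the capital (later first): Dimitriou (2018-09-05) before Sorensen (2009-05-01).
Delgado and Halvorsen both have date of presenting credentials 3 Oct 1993, so the next rule applies.
Delgado and Halvorsen both have years accredited 11 years, so the next rule applies.
Among Delgado and Halvorsen, by date of arrival in the capital (later first): Delgado (2014-09-08) before Halvorsen (2010-08-17).
Full order: Dimitriou, Sorensen, Delgado, Halvorsen.

Dimitriou, Sorensen, Delgado, Halvorsen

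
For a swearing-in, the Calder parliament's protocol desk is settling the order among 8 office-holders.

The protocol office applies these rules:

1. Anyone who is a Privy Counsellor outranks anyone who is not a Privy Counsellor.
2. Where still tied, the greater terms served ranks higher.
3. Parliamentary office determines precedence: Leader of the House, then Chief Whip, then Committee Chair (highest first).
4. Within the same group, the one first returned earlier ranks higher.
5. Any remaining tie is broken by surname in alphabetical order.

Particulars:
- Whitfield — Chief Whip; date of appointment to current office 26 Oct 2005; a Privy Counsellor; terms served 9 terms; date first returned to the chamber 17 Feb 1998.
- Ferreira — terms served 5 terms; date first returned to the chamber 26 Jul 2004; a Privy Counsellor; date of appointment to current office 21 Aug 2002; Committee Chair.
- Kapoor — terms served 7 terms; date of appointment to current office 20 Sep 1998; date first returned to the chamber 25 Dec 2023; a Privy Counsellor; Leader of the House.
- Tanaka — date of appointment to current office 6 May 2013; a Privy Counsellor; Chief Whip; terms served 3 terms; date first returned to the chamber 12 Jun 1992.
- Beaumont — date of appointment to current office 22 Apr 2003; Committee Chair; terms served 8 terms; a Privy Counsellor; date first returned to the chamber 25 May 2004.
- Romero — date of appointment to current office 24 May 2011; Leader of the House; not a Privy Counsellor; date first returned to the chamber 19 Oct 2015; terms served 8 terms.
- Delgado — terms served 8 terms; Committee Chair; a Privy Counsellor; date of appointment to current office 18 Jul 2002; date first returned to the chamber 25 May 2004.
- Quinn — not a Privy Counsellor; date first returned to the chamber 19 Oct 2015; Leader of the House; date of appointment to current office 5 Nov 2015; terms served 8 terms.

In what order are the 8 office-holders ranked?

By the first rule: Whitfield, Beaumont, Delgado, Kapoor, Ferreira and Tanaka (each a Privy Counsellor); then Quinn and Romero (both not a Privy Counsellor).
Among Whitfield, Beaumont, Delgado, Kapoor, Ferreira and Tanaka, by terms served (higher first): Whitfield (9 terms) before Beaumont and Delgado (8 terms) before Kapoor (7 terms) before Ferreira (5 terms) before Tanaka (3 terms).
Beaumont and Delgado are each Committee Chair, so the next rule applies.
Beaumont and Delgado both have date first returned to the chamber 25 May 2004, so the next rule applies.
Among Beaumont and Delgado, alphabetically by surname: Beaumont before Delgado.
Quinn and Romero both have terms served 8 terms, so the next rule applies.
Quinn and Romero are each Leader of the House, so the next rule applies.
Quinn and Romero both have date first returned to the chamber 19 Oct 2015, so the next rule applies.
Among Quinn and Romero, alphabetically by surname: Quinn before Romero.
Full order: Whitfield, Beaumont, Delgado, Kapoor, Ferreira, Tanaka, Quinn, Romero.

Whitfield, Beaumont, Delgado, Kapoor, Ferreira, Tanaka, Quinn, Romero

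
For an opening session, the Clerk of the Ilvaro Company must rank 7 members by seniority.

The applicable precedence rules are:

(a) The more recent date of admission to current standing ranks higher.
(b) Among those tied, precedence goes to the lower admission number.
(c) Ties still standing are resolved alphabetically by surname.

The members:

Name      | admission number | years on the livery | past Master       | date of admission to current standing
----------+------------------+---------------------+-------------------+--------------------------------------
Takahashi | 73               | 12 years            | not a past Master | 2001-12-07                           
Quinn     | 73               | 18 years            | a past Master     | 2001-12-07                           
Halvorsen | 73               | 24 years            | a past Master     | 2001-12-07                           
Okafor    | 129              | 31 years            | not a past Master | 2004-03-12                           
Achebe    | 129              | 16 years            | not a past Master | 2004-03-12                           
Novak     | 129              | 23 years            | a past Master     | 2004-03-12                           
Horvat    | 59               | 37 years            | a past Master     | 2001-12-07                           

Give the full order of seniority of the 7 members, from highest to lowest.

By date of admission to current standing (later first): Achebe, Novak and Okafor (each 2004-03-12); then Horvat, Halvorsen, Quinn and Takahashi (each 2001-12-07).
Achebe, Novak and Okafor all have admission number 129, so the next rule applies.
Among Achebe, Novak and Okafor, alphabetically by surname: Achebe before Novak before Okafor.
Among Horvat, Halvorsen, Quinn and Takahashi, by admission number (lower first): Horvat (59) before Halvorsen, Quinn and Takahashi (73).
Among Halvorsen, Quinn and Takahashi, alphabetically by surname: Halvorsen before Quinn before Takahashi.
Full order: Achebe, Novak, Okafor, Horvat, Halvorsen, Quinn, Takahashi.

Achebe, Novak, Okafor, Horvat, Halvorsen, Quinn, Takahashi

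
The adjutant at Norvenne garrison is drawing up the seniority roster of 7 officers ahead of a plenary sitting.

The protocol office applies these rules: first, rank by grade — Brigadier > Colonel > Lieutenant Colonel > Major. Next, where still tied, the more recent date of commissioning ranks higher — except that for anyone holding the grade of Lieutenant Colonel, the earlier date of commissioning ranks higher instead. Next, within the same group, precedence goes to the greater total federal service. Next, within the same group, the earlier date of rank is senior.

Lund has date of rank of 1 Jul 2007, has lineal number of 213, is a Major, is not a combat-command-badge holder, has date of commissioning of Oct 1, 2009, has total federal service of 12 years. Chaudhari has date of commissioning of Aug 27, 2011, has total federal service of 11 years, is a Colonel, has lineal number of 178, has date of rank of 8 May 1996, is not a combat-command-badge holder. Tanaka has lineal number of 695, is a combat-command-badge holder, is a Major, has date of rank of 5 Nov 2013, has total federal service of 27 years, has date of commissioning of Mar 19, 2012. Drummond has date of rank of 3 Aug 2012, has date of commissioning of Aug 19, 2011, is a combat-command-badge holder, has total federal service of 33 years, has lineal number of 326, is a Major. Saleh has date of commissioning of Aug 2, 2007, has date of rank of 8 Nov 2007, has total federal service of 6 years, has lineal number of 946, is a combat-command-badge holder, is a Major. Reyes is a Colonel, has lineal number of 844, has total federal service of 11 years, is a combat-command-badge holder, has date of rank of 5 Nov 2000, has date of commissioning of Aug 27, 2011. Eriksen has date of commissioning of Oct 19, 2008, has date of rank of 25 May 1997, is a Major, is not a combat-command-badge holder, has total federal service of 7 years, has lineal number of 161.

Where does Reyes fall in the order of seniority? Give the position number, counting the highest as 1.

2

By grade: Chaudhari and Reyes (Colonel); then Tanaka, Drummond, Lund, Eriksen and Saleh (Major).
Chaudhari and Reyes both have date of commissioning Aug 27, 2011, so the next rule applies.
Chaudhari and Reyes both have total federal service 11 years, so the next rule applies.
Among Chaudhari and Reyes, by date of rank (earlier first): Chaudhari (8 May 1996) before Reyes (5 Nov 2000).
Among Tanaka, Drummond, Lund, Eriksen and Saleh, by date of commissioning (later first): Tanaka (Mar 19, 2012) before Drummond (Aug 19, 2011) before Lund (Oct 1, 2009) before Eriksen (Oct 19, 2008) before Saleh (Aug 2, 2007).
Order: Chaudhari, Reyes, Tanaka, Drummond, Lund, Eriksen, Saleh. So position 2.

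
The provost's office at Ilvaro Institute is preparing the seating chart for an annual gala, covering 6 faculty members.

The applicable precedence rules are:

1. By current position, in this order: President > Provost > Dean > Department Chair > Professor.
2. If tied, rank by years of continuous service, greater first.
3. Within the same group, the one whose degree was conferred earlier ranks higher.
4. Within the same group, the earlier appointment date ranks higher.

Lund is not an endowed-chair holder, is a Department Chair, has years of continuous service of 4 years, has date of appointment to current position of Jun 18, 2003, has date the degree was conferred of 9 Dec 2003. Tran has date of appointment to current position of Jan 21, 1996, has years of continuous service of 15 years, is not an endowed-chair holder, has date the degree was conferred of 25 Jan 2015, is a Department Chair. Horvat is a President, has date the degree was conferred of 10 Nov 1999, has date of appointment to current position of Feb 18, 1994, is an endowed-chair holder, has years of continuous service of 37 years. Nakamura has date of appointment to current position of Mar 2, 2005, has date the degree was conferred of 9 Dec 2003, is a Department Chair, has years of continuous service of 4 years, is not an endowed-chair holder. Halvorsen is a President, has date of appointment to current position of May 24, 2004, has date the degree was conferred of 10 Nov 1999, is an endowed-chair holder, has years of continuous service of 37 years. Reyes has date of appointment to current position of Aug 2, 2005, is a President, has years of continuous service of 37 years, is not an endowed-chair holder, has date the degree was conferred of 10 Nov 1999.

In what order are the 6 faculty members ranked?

By current position: Horvat, Halvorsen and Reyes (President); then Tran, Lund and Nakamura (Department Chair).
Horvat, Halvorsen and Reyes all have years of continuous service 37 years, so the next rule applies.
Horvat, Halvorsen and Reyes all have date the degree was conferred 10 Nov 1999, so the next rule applies.
Among Horvat, Halvorsen and Reyes, by date of appointment to current position (earlier first): Horvat (Feb 18, 1994) before Halvorsen (May 24, 2004) before Reyes (Aug 2, 2005).
Among Tran, Lund and Nakamura, by years of continuous service (higher first): Tran (15 years) before Lund and Nakamura (4 years).
Lund and Nakamura both have date the degree was conferred 9 Dec 2003, so the next rule applies.
Among Lund and Nakamura, by date of appointment to current position (earlier first): Lund (Jun 18, 2003) before Nakamura (Mar 2, 2005).
Full order: Horvat, Halvorsen, Reyes, Tran, Lund, Nakamura.

Horvat, Halvorsen, Reyes, Tran, Lund, Nakamura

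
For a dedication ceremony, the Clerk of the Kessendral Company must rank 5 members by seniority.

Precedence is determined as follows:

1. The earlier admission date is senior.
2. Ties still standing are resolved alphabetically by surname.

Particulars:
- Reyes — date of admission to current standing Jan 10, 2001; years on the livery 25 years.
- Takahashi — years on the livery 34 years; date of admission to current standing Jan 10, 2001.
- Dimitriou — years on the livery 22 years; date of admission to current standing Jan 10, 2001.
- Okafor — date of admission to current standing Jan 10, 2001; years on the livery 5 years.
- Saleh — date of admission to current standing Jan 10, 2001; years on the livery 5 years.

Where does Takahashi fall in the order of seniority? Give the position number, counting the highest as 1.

By date of admission to current standing (earlier first): Dimitriou, Okafor, Reyes, Saleh and Takahashi (each Jan 10, 2001).
Among Dimitriou, Okafor, Reyes, Saleh and Takahashi, alphabetically by surname: Dimitriou before Okafor before Reyes before Saleh before Takahashi.
Order: Dimitriou, Okafor, Reyes, Saleh, Takahashi. So position 5.

5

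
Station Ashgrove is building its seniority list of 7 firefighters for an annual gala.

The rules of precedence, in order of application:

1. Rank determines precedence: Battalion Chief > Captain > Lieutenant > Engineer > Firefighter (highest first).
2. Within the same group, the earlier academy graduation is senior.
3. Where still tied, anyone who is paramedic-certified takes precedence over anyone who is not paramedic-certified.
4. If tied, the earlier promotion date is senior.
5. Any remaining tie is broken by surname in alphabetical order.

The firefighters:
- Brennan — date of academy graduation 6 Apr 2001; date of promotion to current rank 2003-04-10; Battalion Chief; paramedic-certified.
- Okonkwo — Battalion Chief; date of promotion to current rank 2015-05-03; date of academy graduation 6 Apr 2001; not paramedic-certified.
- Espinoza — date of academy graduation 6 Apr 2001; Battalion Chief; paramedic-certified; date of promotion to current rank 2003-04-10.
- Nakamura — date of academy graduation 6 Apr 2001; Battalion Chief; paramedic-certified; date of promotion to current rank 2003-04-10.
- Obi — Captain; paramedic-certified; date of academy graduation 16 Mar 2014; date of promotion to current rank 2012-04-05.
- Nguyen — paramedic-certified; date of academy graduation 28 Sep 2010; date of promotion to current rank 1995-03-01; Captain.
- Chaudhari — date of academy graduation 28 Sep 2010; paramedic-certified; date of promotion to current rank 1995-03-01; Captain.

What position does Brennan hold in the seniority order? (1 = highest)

By rank: Brennan, Espinoza, Nakamura and Okonkwo (Battalion Chief); then Chaudhari, Nguyen and Obi (Captain).
Brennan, Espinoza, Nakamura and Okonkwo all have date of academy graduation 6 Apr 2001, so the next rule applies.
Among Brennan, Espinoza, Nakamura and Okonkwo, paramedic-certified before not paramedic-certified: Brennan, Espinoza and Nakamura (paramedic-certified) before Okonkwo (not paramedic-certified).
Brennan, Espinoza and Nakamura all have date of promotion to current rank 2003-04-10, so the next rule applies.
Among Brennan, Espinoza and Nakamura, alphabetically by surname: Brennan before Espinoza before Nakamura.
Among Chaudhari, Nguyen and Obi, by date of academy graduation (earlier first): Chaudhari and Nguyen (28 Sep 2010) before Obi (16 Mar 2014).
Chaudhari and Nguyen are each paramedic-certified, so the next rule applies.
Chaudhari and Nguyen both have date of promotion to current rank 1995-03-01, so the next rule applies.
Among Chaudhari and Nguyen, alphabetically by surname: Chaudhari before Nguyen.
Order: Brennan, Espinoza, Nakamura, Okonkwo, Chaudhari, Nguyen, Obi. So position 1.

1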